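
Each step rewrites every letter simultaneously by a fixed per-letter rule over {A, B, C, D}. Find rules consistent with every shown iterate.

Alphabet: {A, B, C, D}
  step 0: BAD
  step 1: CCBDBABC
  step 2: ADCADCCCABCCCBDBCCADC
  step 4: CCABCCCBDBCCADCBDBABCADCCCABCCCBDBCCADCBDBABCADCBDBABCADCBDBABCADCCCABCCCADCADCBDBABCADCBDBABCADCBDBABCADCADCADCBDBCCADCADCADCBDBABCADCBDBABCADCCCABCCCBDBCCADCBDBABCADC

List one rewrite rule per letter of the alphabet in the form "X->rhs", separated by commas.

  step 1 ⇒ step 2: CCBDBABC ⇒ ADC·ADC·CC·ABC·CC·BDB·CC·ADC
    A ↦ BDB
    B ↦ CC
    C ↦ ADC
    D ↦ ABC

A->BDB, B->CC, C->ADC, D->ABC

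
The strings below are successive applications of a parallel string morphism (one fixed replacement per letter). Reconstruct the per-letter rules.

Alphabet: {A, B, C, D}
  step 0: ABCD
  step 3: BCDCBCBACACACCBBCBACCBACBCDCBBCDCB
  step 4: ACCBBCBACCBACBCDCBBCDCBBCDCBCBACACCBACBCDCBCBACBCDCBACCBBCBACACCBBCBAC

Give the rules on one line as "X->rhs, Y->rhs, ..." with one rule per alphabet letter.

A->BCD, B->AC, C->CB, D->B

  step 3 ⇒ step 4: BCDCBCBACACACCBBCBACCBACBCDCBBCDCB ⇒ AC·CB·B·CB·AC·CB·AC·BCD·CB·BCD·CB·BCD·CB·CB·AC·AC·CB·AC·BCD·CB·CB·AC·BCD·CB·AC·CB·B·CB·AC·AC·CB·B·CB·AC
    A ↦ BCD
    B ↦ AC
    C ↦ CB
    D ↦ B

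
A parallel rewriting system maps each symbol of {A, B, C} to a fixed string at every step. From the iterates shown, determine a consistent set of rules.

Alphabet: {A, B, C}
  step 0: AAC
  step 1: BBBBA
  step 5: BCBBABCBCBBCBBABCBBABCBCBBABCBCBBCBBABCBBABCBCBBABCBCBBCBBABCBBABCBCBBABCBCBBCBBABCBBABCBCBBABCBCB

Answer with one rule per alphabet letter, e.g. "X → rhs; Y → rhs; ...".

  step 0 ⇒ step 1: AAC ⇒ B·B·BBA
    A ↦ B
    C ↦ BBA
    B ↦ BC  (constrained at step 1)

A->B, B->BC, C->BBA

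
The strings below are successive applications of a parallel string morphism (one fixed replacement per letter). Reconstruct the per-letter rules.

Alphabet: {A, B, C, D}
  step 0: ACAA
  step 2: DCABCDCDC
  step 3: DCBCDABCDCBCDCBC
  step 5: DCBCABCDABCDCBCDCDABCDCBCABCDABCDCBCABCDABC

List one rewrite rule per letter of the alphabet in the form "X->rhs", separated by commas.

A->D, B->A, C->BC, D->DC

  step 2 ⇒ step 3: DCABCDCDC ⇒ DC·BC·D·A·BC·DC·BC·DC·BC
    A ↦ D
    B ↦ A
    C ↦ BC
    D ↦ DC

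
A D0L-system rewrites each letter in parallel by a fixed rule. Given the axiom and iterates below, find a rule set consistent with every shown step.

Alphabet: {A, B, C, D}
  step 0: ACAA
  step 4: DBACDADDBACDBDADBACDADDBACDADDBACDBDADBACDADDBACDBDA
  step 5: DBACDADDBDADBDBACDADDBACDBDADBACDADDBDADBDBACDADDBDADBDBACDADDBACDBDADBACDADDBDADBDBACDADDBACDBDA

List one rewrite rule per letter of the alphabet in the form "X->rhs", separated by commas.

A->DA, B->AC, C->D, D->DB

  step 4 ⇒ step 5: DBACDADDBACDBDADBACDADDBACDADDBACDBDADBACDADDBACDBDA ⇒ DB·AC·DA·D·DB·DA·DB·DB·AC·DA·D·DB·AC·DB·DA·DB·AC·DA·D·DB·DA·DB·DB·AC·DA·D·DB·DA·DB·DB·AC·DA·D·DB·AC·DB·DA·DB·AC·DA·D·DB·DA·DB·DB·AC·DA·D·DB·AC·DB·DA
    A ↦ DA
    B ↦ AC
    C ↦ D
    D ↦ DB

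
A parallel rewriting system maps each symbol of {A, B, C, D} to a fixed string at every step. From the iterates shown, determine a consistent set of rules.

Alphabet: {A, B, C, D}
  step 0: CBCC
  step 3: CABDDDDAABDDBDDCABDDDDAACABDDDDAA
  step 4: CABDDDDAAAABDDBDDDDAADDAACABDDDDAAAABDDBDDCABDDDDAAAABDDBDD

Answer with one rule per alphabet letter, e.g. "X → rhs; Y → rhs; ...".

  step 3 ⇒ step 4: CABDDDDAABDDBDDCABDDDDAACABDDDDAA ⇒ CA·BDD·DD·A·A·A·A·BDD·BDD·DD·A·A·DD·A·A·CA·BDD·DD·A·A·A·A·BDD·BDD·CA·BDD·DD·A·A·A·A·BDD·BDD
    A ↦ BDD
    B ↦ DD
    C ↦ CA
    D ↦ A

A->BDD, B->DD, C->CA, D->A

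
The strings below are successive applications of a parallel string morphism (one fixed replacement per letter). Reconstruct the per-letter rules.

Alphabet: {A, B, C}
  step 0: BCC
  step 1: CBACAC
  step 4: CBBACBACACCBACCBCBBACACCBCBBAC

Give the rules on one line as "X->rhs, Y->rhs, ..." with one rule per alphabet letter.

  step 0 ⇒ step 1: BCC ⇒ CB·AC·AC
    B ↦ CB
    C ↦ AC
    A ↦ B  (constrained at step 1)

A->B, B->CB, C->AC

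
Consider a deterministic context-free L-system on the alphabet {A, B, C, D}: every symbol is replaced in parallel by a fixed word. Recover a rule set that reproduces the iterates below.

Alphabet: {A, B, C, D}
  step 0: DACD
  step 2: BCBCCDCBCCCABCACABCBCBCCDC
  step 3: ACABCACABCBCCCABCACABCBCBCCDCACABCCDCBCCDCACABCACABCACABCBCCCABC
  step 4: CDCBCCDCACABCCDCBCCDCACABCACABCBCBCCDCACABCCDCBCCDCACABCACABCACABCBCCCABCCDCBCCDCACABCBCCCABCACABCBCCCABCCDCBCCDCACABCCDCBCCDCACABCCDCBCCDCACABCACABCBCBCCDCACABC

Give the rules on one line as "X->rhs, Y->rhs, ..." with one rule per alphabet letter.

  step 3 ⇒ step 4: ACABCACABCBCCCABCACABCBCBCCDCACABCCDCBCCDCACABCACABCACABCBCCCABC ⇒ CDC·BC·CDC·ACA·BC·CDC·BC·CDC·ACA·BC·ACA·BC·BC·BC·CDC·ACA·BC·CDC·BC·CDC·ACA·BC·ACA·BC·ACA·BC·BC·CCA·BC·CDC·BC·CDC·ACA·BC·BC·CCA·BC·ACA·BC·BC·CCA·BC·CDC·BC·CDC·ACA·BC·CDC·BC·CDC·ACA·BC·CDC·BC·CDC·ACA·BC·ACA·BC·BC·BC·CDC·ACA·BC
    A ↦ CDC
    B ↦ ACA
    C ↦ BC
    D ↦ CCA

A->CDC, B->ACA, C->BC, D->CCA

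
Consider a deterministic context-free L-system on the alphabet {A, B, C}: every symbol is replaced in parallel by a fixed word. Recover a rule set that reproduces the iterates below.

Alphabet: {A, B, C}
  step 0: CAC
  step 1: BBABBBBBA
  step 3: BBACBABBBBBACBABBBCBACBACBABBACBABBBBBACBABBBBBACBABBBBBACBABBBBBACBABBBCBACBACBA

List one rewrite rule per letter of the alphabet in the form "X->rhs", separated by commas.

A->BBB, B->CBA, C->BBA

  step 0 ⇒ step 1: CAC ⇒ BBA·BBB·BBA
    A ↦ BBB
    C ↦ BBA
    B ↦ CBA  (constrained at step 1)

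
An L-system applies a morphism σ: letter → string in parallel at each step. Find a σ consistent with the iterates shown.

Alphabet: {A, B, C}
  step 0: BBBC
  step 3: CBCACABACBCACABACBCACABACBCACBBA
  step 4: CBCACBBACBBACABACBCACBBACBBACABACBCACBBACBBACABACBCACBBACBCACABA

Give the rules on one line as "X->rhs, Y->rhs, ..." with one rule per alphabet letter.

  step 3 ⇒ step 4: CBCACABACBCACABACBCACABACBCACBBA ⇒ CB·CA·CB·BA·CB·BA·CA·BA·CB·CA·CB·BA·CB·BA·CA·BA·CB·CA·CB·BA·CB·BA·CA·BA·CB·CA·CB·BA·CB·CA·CA·BA
    A ↦ BA
    B ↦ CA
    C ↦ CB

A->BA, B->CA, C->CB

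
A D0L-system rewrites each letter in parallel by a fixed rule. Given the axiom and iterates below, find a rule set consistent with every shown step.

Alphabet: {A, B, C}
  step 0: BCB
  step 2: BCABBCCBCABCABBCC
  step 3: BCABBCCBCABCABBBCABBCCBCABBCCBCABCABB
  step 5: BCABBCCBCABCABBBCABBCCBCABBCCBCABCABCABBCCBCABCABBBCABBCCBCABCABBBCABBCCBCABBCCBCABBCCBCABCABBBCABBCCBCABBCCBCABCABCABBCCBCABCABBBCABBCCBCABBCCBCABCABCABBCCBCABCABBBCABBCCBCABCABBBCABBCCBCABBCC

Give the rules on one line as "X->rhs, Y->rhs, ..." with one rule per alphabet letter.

  step 2 ⇒ step 3: BCABBCCBCABCABBCC ⇒ BCA·B·BCC·BCA·BCA·B·B·BCA·B·BCC·BCA·B·BCC·BCA·BCA·B·B
    A ↦ BCC
    B ↦ BCA
    C ↦ B

A->BCC, B->BCA, C->B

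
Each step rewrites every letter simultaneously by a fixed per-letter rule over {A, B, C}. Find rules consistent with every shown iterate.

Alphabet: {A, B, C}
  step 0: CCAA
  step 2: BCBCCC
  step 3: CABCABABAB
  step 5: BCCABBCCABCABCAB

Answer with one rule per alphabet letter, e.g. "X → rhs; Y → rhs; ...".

A->B, B->C, C->AB

  step 2 ⇒ step 3: BCBCCC ⇒ C·AB·C·AB·AB·AB
    B ↦ C
    C ↦ AB
    A ↦ B  (constrained at step 0)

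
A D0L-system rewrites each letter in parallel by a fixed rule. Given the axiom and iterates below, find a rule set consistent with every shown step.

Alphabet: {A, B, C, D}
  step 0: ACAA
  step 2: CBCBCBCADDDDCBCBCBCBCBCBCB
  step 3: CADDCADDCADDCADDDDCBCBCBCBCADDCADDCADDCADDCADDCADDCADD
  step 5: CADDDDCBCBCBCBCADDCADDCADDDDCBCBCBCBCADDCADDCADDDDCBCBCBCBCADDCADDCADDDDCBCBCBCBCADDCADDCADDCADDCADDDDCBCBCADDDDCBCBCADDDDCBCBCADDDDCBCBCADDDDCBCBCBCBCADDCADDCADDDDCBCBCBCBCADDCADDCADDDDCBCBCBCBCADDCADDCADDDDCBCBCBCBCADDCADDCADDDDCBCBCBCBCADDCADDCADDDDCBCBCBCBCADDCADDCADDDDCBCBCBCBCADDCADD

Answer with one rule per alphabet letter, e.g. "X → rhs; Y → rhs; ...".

A->DDD, B->D, C->CAD, D->CB

  step 2 ⇒ step 3: CBCBCBCADDDDCBCBCBCBCBCBCB ⇒ CAD·D·CAD·D·CAD·D·CAD·DDD·CB·CB·CB·CB·CAD·D·CAD·D·CAD·D·CAD·D·CAD·D·CAD·D·CAD·D
    A ↦ DDD
    B ↦ D
    C ↦ CAD
    D ↦ CB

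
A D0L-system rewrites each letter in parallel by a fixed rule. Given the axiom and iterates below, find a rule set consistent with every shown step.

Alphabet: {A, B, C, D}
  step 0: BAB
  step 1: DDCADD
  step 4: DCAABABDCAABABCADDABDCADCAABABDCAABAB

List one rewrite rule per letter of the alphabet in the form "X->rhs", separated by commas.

A->CA, B->DD, C->D, D->AB

  step 0 ⇒ step 1: BAB ⇒ DD·CA·DD
    A ↦ CA
    B ↦ DD
    C ↦ D  (constrained at step 1)
    D ↦ AB  (constrained at step 1)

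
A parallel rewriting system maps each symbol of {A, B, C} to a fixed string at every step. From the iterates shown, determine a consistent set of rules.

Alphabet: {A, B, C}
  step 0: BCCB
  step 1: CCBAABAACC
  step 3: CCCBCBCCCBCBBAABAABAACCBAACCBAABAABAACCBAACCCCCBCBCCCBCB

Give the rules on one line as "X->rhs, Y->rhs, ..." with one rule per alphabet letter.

  step 0 ⇒ step 1: BCCB ⇒ CC·BAA·BAA·CC
    B ↦ CC
    C ↦ BAA
    A ↦ CB  (constrained at step 1)

A->CB, B->CC, C->BAA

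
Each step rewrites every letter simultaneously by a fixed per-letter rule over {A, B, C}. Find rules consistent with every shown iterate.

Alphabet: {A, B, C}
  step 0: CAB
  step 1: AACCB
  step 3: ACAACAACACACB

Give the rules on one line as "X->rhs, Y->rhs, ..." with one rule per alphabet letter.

A->AC, B->CB, C->A

  step 0 ⇒ step 1: CAB ⇒ A·AC·CB
    A ↦ AC
    B ↦ CB
    C ↦ A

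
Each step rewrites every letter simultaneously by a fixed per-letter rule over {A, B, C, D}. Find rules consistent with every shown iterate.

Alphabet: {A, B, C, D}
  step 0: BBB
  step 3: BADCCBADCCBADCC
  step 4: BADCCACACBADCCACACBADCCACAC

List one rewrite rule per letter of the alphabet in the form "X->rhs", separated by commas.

A->D, B->BA, C->AC, D->CC

  step 3 ⇒ step 4: BADCCBADCCBADCC ⇒ BA·D·CC·AC·AC·BA·D·CC·AC·AC·BA·D·CC·AC·AC
    A ↦ D
    B ↦ BA
    C ↦ AC
    D ↦ CC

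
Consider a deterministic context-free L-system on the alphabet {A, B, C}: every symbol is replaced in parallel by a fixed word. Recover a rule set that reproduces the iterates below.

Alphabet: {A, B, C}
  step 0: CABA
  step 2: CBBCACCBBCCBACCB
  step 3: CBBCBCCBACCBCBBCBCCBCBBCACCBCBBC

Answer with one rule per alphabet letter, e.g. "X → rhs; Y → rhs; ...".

A->AC, B->BC, C->CB

  step 2 ⇒ step 3: CBBCACCBBCCBACCB ⇒ CB·BC·BC·CB·AC·CB·CB·BC·BC·CB·CB·BC·AC·CB·CB·BC
    A ↦ AC
    B ↦ BC
    C ↦ CB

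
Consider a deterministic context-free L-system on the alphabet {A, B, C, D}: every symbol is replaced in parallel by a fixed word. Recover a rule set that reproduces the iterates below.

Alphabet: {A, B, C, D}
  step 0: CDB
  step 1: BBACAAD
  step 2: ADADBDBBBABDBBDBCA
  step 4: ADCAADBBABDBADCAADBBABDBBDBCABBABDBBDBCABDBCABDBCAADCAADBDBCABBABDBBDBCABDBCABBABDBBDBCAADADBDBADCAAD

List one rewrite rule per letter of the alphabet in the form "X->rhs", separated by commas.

A->BDB, B->AD, C->BBA, D->CA

  step 1 ⇒ step 2: BBACAAD ⇒ AD·AD·BDB·BBA·BDB·BDB·CA
    A ↦ BDB
    B ↦ AD
    C ↦ BBA
    D ↦ CA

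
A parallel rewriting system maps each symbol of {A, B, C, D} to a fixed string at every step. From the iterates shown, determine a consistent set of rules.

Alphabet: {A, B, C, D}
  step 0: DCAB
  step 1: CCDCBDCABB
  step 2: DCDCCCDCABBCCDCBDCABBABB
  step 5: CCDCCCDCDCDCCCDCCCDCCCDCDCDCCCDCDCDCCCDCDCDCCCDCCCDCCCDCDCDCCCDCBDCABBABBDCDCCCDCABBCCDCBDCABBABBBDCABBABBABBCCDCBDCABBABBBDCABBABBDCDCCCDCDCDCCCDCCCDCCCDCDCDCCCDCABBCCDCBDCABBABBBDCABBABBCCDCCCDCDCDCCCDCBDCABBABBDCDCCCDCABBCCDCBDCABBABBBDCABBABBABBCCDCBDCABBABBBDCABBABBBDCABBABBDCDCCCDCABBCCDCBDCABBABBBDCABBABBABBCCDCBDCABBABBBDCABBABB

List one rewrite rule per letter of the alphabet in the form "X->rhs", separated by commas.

  step 1 ⇒ step 2: CCDCBDCABB ⇒ DC·DC·CC·DC·ABB·CC·DC·BDC·ABB·ABB
    A ↦ BDC
    B ↦ ABB
    C ↦ DC
    D ↦ CC

A->BDC, B->ABB, C->DC, D->CC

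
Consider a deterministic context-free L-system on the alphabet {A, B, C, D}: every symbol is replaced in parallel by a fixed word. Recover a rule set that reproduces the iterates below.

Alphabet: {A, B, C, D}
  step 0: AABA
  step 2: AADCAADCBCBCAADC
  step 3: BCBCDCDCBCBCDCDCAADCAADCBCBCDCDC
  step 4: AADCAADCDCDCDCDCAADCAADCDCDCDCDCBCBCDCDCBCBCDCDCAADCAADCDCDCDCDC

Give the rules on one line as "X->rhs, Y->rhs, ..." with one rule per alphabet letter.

A->BC, B->AA, C->DC, D->DC

  step 3 ⇒ step 4: BCBCDCDCBCBCDCDCAADCAADCBCBCDCDC ⇒ AA·DC·AA·DC·DC·DC·DC·DC·AA·DC·AA·DC·DC·DC·DC·DC·BC·BC·DC·DC·BC·BC·DC·DC·AA·DC·AA·DC·DC·DC·DC·DC
    A ↦ BC
    B ↦ AA
    C ↦ DC
    D ↦ DC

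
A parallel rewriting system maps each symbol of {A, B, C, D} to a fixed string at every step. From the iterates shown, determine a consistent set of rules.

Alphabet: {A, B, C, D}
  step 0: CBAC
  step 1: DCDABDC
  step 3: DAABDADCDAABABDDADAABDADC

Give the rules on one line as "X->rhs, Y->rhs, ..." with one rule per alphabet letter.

  step 0 ⇒ step 1: CBAC ⇒ DC·D·AB·DC
    A ↦ AB
    B ↦ D
    C ↦ DC
    D ↦ DA  (constrained at step 1)

A->AB, B->D, C->DC, D->DA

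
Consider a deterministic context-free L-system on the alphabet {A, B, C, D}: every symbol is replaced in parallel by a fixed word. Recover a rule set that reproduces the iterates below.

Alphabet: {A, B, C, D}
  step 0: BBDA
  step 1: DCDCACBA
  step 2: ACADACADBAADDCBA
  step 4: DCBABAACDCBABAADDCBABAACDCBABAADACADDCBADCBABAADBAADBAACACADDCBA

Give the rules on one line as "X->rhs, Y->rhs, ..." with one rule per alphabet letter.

A->BA, B->DC, C->AD, D->AC

  step 1 ⇒ step 2: DCDCACBA ⇒ AC·AD·AC·AD·BA·AD·DC·BA
    A ↦ BA
    B ↦ DC
    C ↦ AD
    D ↦ AC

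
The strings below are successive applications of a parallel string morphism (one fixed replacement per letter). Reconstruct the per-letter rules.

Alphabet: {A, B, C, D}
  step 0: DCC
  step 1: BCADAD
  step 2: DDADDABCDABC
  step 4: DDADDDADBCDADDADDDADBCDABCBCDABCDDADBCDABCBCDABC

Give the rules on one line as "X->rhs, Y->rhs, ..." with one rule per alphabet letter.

  step 1 ⇒ step 2: BCADAD ⇒ DD·AD·DA·BC·DA·BC
    A ↦ DA
    B ↦ DD
    C ↦ AD
    D ↦ BC

A->DA, B->DD, C->AD, D->BC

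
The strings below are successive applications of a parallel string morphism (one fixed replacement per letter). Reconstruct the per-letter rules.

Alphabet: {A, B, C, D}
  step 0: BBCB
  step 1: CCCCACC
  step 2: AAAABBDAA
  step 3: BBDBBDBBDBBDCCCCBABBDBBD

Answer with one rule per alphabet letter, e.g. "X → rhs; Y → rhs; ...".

  step 2 ⇒ step 3: AAAABBDAA ⇒ BBD·BBD·BBD·BBD·CC·CC·BA·BBD·BBD
    A ↦ BBD
    B ↦ CC
    D ↦ BA
  step 0 ⇒ step 1: BBCB ⇒ CC·CC·A·CC
    C ↦ A

A->BBD, B->CC, C->A, D->BA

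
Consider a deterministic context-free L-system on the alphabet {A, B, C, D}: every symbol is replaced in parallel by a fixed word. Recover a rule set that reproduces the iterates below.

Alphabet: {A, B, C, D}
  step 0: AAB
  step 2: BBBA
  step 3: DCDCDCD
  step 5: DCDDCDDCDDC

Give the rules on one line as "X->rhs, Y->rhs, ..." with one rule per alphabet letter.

A->D, B->DC, C->A, D->B

  step 2 ⇒ step 3: BBBA ⇒ DC·DC·DC·D
    A ↦ D
    B ↦ DC
    C ↦ A  (constrained at step 3)
    D ↦ B  (constrained at step 3)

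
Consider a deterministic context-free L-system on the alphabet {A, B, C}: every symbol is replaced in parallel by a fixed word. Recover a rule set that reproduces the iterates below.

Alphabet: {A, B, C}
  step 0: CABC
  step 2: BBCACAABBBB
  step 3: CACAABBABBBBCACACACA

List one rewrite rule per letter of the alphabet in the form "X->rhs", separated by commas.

A->BB, B->CA, C->A

  step 2 ⇒ step 3: BBCACAABBBB ⇒ CA·CA·A·BB·A·BB·BB·CA·CA·CA·CA
    A ↦ BB
    B ↦ CA
    C ↦ A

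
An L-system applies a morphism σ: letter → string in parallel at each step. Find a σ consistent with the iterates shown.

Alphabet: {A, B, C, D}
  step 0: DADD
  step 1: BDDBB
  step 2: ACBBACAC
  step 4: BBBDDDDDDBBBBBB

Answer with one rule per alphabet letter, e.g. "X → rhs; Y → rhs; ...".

  step 1 ⇒ step 2: BDDBB ⇒ AC·B·B·AC·AC
    B ↦ AC
    D ↦ B
  step 0 ⇒ step 1: DADD ⇒ B·DD·B·B
    A ↦ DD
    C ↦ D  (constrained at step 2)

A->DD, B->AC, C->D, D->B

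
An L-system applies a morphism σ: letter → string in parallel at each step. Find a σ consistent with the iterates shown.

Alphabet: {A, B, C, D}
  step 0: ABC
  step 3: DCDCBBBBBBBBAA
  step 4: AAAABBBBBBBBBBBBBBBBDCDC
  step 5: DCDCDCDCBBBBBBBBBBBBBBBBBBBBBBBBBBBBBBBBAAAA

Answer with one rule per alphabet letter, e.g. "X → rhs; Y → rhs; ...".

  step 4 ⇒ step 5: AAAABBBBBBBBBBBBBBBBDCDC ⇒ DC·DC·DC·DC·BB·BB·BB·BB·BB·BB·BB·BB·BB·BB·BB·BB·BB·BB·BB·BB·A·A·A·A
    A ↦ DC
    B ↦ BB
    C ↦ A
    D ↦ A

A->DC, B->BB, C->A, D->A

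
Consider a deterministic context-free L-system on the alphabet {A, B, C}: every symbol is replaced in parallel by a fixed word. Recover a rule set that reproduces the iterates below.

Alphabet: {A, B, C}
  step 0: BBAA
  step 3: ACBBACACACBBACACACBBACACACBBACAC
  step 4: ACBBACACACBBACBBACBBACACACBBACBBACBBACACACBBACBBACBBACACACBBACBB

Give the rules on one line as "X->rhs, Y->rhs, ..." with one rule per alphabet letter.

  step 3 ⇒ step 4: ACBBACACACBBACACACBBACACACBBACAC ⇒ AC·BB·AC·AC·AC·BB·AC·BB·AC·BB·AC·AC·AC·BB·AC·BB·AC·BB·AC·AC·AC·BB·AC·BB·AC·BB·AC·AC·AC·BB·AC·BB
    A ↦ AC
    B ↦ AC
    C ↦ BB

A->AC, B->AC, C->BB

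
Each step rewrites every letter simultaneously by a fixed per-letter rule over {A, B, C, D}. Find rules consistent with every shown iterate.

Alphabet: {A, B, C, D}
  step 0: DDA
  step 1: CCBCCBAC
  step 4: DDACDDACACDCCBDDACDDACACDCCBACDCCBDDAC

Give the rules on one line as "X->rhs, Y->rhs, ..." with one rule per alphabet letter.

A->AC, B->AC, C->D, D->CCB

  step 0 ⇒ step 1: DDA ⇒ CCB·CCB·AC
    A ↦ AC
    D ↦ CCB
    B ↦ AC  (constrained at step 1)
    C ↦ D  (constrained at step 1)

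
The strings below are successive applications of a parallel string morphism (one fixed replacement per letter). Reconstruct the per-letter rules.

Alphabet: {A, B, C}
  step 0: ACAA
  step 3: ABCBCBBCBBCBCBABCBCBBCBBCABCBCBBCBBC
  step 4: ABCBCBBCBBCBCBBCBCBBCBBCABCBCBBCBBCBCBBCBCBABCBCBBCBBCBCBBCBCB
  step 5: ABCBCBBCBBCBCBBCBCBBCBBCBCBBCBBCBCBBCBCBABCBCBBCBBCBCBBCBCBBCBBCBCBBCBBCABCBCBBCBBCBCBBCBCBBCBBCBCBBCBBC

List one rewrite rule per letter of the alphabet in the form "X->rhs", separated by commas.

A->ABC, B->BC, C->B

  step 4 ⇒ step 5: ABCBCBBCBBCBCBBCBCBBCBBCABCBCBBCBBCBCBBCBCBABCBCBBCBBCBCBBCBCB ⇒ ABC·BC·B·BC·B·BC·BC·B·BC·BC·B·BC·B·BC·BC·B·BC·B·BC·BC·B·BC·BC·B·ABC·BC·B·BC·B·BC·BC·B·BC·BC·B·BC·B·BC·BC·B·BC·B·BC·ABC·BC·B·BC·B·BC·BC·B·BC·BC·B·BC·B·BC·BC·B·BC·B·BC
    A ↦ ABC
    B ↦ BC
    C ↦ B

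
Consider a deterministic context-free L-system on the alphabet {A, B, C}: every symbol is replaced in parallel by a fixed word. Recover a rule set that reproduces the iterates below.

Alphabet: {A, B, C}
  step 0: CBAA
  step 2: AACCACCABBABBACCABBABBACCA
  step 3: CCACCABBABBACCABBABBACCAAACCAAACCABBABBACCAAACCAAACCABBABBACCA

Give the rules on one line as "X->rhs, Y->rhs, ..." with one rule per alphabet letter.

  step 2 ⇒ step 3: AACCACCABBABBACCABBABBACCA ⇒ CCA·CCA·BBA·BBA·CCA·BBA·BBA·CCA·A·A·CCA·A·A·CCA·BBA·BBA·CCA·A·A·CCA·A·A·CCA·BBA·BBA·CCA
    A ↦ CCA
    B ↦ A
    C ↦ BBA

A->CCA, B->A, C->BBA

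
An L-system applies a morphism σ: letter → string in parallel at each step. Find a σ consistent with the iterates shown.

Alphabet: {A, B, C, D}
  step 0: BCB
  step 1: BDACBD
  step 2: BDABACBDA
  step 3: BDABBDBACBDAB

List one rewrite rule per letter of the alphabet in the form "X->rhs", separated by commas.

A->B, B->BD, C->AC, D->A

  step 2 ⇒ step 3: BDABACBDA ⇒ BD·A·B·BD·B·AC·BD·A·B
    A ↦ B
    B ↦ BD
    C ↦ AC
    D ↦ A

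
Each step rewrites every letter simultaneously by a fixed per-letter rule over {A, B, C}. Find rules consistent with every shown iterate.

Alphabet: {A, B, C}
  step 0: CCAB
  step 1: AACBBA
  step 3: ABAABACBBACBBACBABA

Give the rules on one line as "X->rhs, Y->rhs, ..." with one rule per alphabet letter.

A->CB, B->BA, C->A

  step 0 ⇒ step 1: CCAB ⇒ A·A·CB·BA
    A ↦ CB
    B ↦ BA
    C ↦ A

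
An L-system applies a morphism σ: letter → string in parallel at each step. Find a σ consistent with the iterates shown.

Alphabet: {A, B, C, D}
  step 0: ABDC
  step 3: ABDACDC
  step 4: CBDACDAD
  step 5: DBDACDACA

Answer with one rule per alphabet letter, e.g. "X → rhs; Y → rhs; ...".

  step 4 ⇒ step 5: CBDACDAD ⇒ D·BD·A·C·D·A·C·A
    A ↦ C
    B ↦ BD
    C ↦ D
    D ↦ A

A->C, B->BD, C->D, D->A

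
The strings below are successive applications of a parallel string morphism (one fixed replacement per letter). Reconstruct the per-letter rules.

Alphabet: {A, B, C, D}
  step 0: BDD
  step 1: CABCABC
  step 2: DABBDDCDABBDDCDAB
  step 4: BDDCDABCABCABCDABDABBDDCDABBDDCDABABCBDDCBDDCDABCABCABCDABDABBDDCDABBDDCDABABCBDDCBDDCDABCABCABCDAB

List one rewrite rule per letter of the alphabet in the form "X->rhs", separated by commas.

A->BDD, B->C, C->DAB, D->ABC

  step 1 ⇒ step 2: CABCABC ⇒ DAB·BDD·C·DAB·BDD·C·DAB
    A ↦ BDD
    B ↦ C
    C ↦ DAB
  step 0 ⇒ step 1: BDD ⇒ C·ABC·ABC
    D ↦ ABC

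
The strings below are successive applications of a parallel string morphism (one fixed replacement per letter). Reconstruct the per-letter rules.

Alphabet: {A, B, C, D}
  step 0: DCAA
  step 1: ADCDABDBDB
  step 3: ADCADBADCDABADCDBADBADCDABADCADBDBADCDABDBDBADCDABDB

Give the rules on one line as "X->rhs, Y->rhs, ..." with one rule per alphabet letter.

A->DB, B->A, C->DAB, D->ADC

  step 0 ⇒ step 1: DCAA ⇒ ADC·DAB·DB·DB
    A ↦ DB
    C ↦ DAB
    D ↦ ADC
    B ↦ A  (constrained at step 1)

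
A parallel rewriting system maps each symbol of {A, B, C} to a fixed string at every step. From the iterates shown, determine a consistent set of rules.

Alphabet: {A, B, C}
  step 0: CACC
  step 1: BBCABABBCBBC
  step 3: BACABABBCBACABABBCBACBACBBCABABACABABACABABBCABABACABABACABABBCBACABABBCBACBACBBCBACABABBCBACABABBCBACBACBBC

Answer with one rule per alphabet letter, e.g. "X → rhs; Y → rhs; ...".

A->ABA, B->BAC, C->BBC

  step 0 ⇒ step 1: CACC ⇒ BBC·ABA·BBC·BBC
    A ↦ ABA
    C ↦ BBC
    B ↦ BAC  (constrained at step 1)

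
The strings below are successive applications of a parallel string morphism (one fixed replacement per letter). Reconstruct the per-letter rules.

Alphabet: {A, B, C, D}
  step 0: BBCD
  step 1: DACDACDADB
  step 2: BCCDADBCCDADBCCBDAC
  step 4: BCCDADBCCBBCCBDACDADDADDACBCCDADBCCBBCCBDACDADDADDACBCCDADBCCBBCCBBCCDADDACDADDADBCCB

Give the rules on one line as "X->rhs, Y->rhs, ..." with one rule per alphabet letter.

  step 1 ⇒ step 2: DACDACDADB ⇒ B·CC·DAD·B·CC·DAD·B·CC·B·DAC
    A ↦ CC
    B ↦ DAC
    C ↦ DAD
    D ↦ B

A->CC, B->DAC, C->DAD, D->B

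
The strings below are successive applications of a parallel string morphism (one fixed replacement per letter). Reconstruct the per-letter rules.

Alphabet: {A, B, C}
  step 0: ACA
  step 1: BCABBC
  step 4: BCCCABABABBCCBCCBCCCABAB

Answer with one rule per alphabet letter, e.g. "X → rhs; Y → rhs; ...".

A->BC, B->C, C->AB

  step 0 ⇒ step 1: ACA ⇒ BC·AB·BC
    A ↦ BC
    C ↦ AB
    B ↦ C  (constrained at step 1)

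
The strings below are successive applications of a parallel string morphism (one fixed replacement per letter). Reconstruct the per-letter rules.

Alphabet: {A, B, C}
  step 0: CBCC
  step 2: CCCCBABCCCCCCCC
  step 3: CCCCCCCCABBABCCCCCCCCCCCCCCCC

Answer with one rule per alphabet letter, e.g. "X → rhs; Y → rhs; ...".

  step 2 ⇒ step 3: CCCCBABCCCCCCCC ⇒ CC·CC·CC·CC·AB·B·AB·CC·CC·CC·CC·CC·CC·CC·CC
    A ↦ B
    B ↦ AB
    C ↦ CC

A->B, B->AB, C->CC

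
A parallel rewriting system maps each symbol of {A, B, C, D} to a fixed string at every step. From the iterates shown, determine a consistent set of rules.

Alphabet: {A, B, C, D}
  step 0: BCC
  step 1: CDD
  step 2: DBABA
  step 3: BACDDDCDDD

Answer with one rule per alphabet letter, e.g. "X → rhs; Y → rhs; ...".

  step 2 ⇒ step 3: DBABA ⇒ BA·C·DDD·C·DDD
    A ↦ DDD
    B ↦ C
    D ↦ BA
  step 0 ⇒ step 1: BCC ⇒ C·D·D
    C ↦ D

A->DDD, B->C, C->D, D->BA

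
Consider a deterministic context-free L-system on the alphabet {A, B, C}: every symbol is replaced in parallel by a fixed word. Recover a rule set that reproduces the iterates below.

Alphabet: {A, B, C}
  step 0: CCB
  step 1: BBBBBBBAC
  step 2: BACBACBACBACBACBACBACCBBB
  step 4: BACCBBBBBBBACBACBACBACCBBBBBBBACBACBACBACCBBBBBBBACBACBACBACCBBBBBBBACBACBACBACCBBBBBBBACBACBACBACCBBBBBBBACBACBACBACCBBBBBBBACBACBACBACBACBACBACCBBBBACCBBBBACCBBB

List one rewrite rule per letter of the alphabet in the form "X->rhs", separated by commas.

A->C, B->BAC, C->BBB

  step 1 ⇒ step 2: BBBBBBBAC ⇒ BAC·BAC·BAC·BAC·BAC·BAC·BAC·C·BBB
    A ↦ C
    B ↦ BAC
    C ↦ BBB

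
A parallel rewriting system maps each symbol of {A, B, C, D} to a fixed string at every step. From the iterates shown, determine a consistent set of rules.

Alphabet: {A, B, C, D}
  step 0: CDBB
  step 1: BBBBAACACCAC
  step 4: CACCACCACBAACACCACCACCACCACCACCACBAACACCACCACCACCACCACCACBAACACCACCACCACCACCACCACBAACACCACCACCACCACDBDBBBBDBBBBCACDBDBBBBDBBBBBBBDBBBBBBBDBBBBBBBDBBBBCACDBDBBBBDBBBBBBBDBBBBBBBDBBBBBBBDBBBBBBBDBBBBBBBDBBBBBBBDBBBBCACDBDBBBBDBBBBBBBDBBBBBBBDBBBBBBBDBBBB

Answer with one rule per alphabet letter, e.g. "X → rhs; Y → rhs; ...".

  step 0 ⇒ step 1: CDBB ⇒ BBB·BAA·CAC·CAC
    B ↦ CAC
    C ↦ BBB
    D ↦ BAA
    A ↦ DB  (constrained at step 1)

A->DB, B->CAC, C->BBB, D->BAA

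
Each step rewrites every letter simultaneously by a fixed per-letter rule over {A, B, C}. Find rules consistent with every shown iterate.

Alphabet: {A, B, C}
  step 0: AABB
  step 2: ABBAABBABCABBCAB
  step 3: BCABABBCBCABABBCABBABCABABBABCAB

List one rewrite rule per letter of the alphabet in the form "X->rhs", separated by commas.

A->BC, B->AB, C->BA

  step 2 ⇒ step 3: ABBAABBABCABBCAB ⇒ BC·AB·AB·BC·BC·AB·AB·BC·AB·BA·BC·AB·AB·BA·BC·AB
    A ↦ BC
    B ↦ AB
    C ↦ BA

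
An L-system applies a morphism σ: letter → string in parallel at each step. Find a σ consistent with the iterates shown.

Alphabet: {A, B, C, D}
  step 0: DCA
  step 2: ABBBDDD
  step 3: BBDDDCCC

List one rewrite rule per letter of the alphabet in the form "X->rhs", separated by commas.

  step 2 ⇒ step 3: ABBBDDD ⇒ BB·D·D·D·C·C·C
    A ↦ BB
    B ↦ D
    D ↦ C
    C ↦ AB  (constrained at step 0)

A->BB, B->D, C->AB, D->C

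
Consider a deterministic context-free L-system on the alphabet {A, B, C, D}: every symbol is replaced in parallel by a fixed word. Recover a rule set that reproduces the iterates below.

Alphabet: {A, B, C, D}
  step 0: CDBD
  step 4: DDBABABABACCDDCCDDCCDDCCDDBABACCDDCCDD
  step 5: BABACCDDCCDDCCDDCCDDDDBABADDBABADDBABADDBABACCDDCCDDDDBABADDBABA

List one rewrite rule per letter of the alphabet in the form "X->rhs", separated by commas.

A->DD, B->CC, C->D, D->BA

  step 4 ⇒ step 5: DDBABABABACCDDCCDDCCDDCCDDBABACCDDCCDD ⇒ BA·BA·CC·DD·CC·DD·CC·DD·CC·DD·D·D·BA·BA·D·D·BA·BA·D·D·BA·BA·D·D·BA·BA·CC·DD·CC·DD·D·D·BA·BA·D·D·BA·BA
    A ↦ DD
    B ↦ CC
    C ↦ D
    D ↦ BA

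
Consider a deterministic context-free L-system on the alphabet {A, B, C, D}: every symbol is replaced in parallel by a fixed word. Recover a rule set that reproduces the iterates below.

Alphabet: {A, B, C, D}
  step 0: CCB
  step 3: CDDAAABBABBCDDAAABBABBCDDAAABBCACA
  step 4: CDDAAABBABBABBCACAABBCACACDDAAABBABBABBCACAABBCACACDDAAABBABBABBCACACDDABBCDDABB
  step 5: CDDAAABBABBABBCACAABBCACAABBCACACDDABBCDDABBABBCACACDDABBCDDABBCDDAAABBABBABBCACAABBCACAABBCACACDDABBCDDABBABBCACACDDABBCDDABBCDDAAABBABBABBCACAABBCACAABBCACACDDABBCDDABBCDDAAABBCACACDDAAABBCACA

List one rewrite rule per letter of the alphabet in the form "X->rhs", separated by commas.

  step 4 ⇒ step 5: CDDAAABBABBABBCACAABBCACACDDAAABBABBABBCACAABBCACACDDAAABBABBABBCACACDDABBCDDABB ⇒ CDD·A·A·ABB·ABB·ABB·CA·CA·ABB·CA·CA·ABB·CA·CA·CDD·ABB·CDD·ABB·ABB·CA·CA·CDD·ABB·CDD·ABB·CDD·A·A·ABB·ABB·ABB·CA·CA·ABB·CA·CA·ABB·CA·CA·CDD·ABB·CDD·ABB·ABB·CA·CA·CDD·ABB·CDD·ABB·CDD·A·A·ABB·ABB·ABB·CA·CA·ABB·CA·CA·ABB·CA·CA·CDD·ABB·CDD·ABB·CDD·A·A·ABB·CA·CA·CDD·A·A·ABB·CA·CA
    A ↦ ABB
    B ↦ CA
    C ↦ CDD
    D ↦ A

A->ABB, B->CA, C->CDD, D->A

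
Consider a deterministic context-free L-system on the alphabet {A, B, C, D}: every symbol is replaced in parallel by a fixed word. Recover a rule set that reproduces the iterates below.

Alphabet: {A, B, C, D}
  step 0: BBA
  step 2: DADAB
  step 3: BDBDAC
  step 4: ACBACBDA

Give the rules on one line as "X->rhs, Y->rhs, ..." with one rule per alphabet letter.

A->D, B->AC, C->A, D->B

  step 3 ⇒ step 4: BDBDAC ⇒ AC·B·AC·B·D·A
    A ↦ D
    B ↦ AC
    C ↦ A
    D ↦ B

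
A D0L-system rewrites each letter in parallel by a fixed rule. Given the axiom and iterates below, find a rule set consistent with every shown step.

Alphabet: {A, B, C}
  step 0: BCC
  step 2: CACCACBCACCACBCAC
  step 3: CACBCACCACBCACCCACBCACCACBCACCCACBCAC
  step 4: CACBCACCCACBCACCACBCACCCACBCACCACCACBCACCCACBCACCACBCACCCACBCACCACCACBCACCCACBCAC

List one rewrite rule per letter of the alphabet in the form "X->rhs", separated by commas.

A->B, B->C, C->CAC

  step 3 ⇒ step 4: CACBCACCACBCACCCACBCACCACBCACCCACBCAC ⇒ CAC·B·CAC·C·CAC·B·CAC·CAC·B·CAC·C·CAC·B·CAC·CAC·CAC·B·CAC·C·CAC·B·CAC·CAC·B·CAC·C·CAC·B·CAC·CAC·CAC·B·CAC·C·CAC·B·CAC
    A ↦ B
    B ↦ C
    C ↦ CAC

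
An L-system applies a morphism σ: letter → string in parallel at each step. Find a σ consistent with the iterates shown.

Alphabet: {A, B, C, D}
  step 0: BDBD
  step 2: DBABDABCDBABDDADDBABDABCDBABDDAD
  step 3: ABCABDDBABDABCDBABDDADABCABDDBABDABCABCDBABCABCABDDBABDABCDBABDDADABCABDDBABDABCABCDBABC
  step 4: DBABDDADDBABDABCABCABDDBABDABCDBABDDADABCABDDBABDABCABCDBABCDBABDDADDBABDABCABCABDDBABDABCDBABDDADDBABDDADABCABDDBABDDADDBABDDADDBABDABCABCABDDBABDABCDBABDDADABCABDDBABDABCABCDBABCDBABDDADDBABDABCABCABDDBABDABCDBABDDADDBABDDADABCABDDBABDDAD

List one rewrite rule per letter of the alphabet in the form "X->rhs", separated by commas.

A->DB, B->ABD, C->DAD, D->ABC

  step 3 ⇒ step 4: ABCABDDBABDABCDBABDDADABCABDDBABDABCABCDBABCABCABDDBABDABCDBABDDADABCABDDBABDABCABCDBABC ⇒ DB·ABD·DAD·DB·ABD·ABC·ABC·ABD·DB·ABD·ABC·DB·ABD·DAD·ABC·ABD·DB·ABD·ABC·ABC·DB·ABC·DB·ABD·DAD·DB·ABD·ABC·ABC·ABD·DB·ABD·ABC·DB·ABD·DAD·DB·ABD·DAD·ABC·ABD·DB·ABD·DAD·DB·ABD·DAD·DB·ABD·ABC·ABC·ABD·DB·ABD·ABC·DB·ABD·DAD·ABC·ABD·DB·ABD·ABC·ABC·DB·ABC·DB·ABD·DAD·DB·ABD·ABC·ABC·ABD·DB·ABD·ABC·DB·ABD·DAD·DB·ABD·DAD·ABC·ABD·DB·ABD·DAD
    A ↦ DB
    B ↦ ABD
    C ↦ DAD
    D ↦ ABC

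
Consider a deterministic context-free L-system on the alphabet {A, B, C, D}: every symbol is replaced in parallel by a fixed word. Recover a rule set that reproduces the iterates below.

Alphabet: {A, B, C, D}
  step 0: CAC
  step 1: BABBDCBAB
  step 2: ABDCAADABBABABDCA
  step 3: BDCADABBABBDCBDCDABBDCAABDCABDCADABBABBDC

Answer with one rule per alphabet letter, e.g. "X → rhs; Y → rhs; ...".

A->BDC, B->A, C->BAB, D->DAB

  step 2 ⇒ step 3: ABDCAADABBABABDCA ⇒ BDC·A·DAB·BAB·BDC·BDC·DAB·BDC·A·A·BDC·A·BDC·A·DAB·BAB·BDC
    A ↦ BDC
    B ↦ A
    C ↦ BAB
    D ↦ DAB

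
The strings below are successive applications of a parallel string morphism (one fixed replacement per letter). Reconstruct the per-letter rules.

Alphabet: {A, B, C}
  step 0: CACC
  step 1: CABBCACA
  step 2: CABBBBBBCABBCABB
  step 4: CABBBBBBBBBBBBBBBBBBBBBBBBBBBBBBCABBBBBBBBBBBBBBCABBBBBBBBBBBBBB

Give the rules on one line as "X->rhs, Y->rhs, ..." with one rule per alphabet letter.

  step 1 ⇒ step 2: CABBCACA ⇒ CA·BB·BB·BB·CA·BB·CA·BB
    A ↦ BB
    B ↦ BB
    C ↦ CA

A->BB, B->BB, C->CA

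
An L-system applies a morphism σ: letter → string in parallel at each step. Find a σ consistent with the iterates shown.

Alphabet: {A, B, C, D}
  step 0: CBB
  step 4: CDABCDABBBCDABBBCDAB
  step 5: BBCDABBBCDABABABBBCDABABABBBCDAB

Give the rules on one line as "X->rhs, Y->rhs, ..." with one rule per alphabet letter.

A->D, B->AB, C->BB, D->C

  step 4 ⇒ step 5: CDABCDABBBCDABBBCDAB ⇒ BB·C·D·AB·BB·C·D·AB·AB·AB·BB·C·D·AB·AB·AB·BB·C·D·AB
    A ↦ D
    B ↦ AB
    C ↦ BB
    D ↦ C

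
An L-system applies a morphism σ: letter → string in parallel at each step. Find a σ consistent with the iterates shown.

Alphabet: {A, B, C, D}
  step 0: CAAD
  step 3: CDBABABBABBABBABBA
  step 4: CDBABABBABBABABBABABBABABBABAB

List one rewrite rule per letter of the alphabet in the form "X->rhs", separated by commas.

  step 3 ⇒ step 4: CDBABABBABBABBABBA ⇒ CD·BA·BA·B·BA·B·BA·BA·B·BA·BA·B·BA·BA·B·BA·BA·B
    A ↦ B
    B ↦ BA
    C ↦ CD
    D ↦ BA

A->B, B->BA, C->CD, D->BA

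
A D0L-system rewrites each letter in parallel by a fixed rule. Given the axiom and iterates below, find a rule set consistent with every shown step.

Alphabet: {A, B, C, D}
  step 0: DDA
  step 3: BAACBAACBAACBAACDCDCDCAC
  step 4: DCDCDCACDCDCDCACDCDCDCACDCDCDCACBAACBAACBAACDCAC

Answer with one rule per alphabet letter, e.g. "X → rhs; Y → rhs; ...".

  step 3 ⇒ step 4: BAACBAACBAACBAACDCDCDCAC ⇒ DC·DC·DC·AC·DC·DC·DC·AC·DC·DC·DC·AC·DC·DC·DC·AC·BA·AC·BA·AC·BA·AC·DC·AC
    A ↦ DC
    B ↦ DC
    C ↦ AC
    D ↦ BA

A->DC, B->DC, C->AC, D->BA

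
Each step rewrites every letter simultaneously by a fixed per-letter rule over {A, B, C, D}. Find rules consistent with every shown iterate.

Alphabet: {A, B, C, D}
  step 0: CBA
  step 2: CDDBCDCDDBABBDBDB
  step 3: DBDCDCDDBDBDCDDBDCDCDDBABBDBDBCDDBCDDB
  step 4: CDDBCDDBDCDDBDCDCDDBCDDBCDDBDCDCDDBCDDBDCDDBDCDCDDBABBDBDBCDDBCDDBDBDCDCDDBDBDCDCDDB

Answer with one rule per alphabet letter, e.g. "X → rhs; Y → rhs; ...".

A->ABB, B->DB, C->DBD, D->CD

  step 3 ⇒ step 4: DBDCDCDDBDBDCDDBDCDCDDBABBDBDBCDDBCDDB ⇒ CD·DB·CD·DBD·CD·DBD·CD·CD·DB·CD·DB·CD·DBD·CD·CD·DB·CD·DBD·CD·DBD·CD·CD·DB·ABB·DB·DB·CD·DB·CD·DB·DBD·CD·CD·DB·DBD·CD·CD·DB
    A ↦ ABB
    B ↦ DB
    C ↦ DBD
    D ↦ CD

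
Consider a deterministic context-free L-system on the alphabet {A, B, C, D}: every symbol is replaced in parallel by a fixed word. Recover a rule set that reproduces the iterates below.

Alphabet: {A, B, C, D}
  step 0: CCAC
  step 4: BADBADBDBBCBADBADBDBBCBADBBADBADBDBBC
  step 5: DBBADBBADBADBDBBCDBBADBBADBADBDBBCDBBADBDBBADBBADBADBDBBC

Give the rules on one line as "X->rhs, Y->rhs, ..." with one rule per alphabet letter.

A->B, B->DB, C->BC, D->A

  step 4 ⇒ step 5: BADBADBDBBCBADBADBDBBCBADBBADBADBDBBC ⇒ DB·B·A·DB·B·A·DB·A·DB·DB·BC·DB·B·A·DB·B·A·DB·A·DB·DB·BC·DB·B·A·DB·DB·B·A·DB·B·A·DB·A·DB·DB·BC
    A ↦ B
    B ↦ DB
    C ↦ BC
    D ↦ A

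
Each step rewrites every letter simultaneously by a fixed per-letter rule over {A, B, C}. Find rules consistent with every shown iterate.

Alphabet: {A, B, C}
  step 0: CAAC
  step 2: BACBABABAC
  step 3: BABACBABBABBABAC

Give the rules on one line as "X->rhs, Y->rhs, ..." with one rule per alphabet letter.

  step 2 ⇒ step 3: BACBABABAC ⇒ BA·B·AC·BA·B·BA·B·BA·B·AC
    A ↦ B
    B ↦ BA
    C ↦ AC

A->B, B->BA, C->AC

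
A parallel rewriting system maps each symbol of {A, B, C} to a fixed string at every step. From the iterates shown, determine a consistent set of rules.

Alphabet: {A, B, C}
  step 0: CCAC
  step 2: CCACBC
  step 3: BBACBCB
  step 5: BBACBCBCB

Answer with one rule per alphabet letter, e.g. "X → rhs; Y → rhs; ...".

A->AC, B->C, C->B

  step 2 ⇒ step 3: CCACBC ⇒ B·B·AC·B·C·B
    A ↦ AC
    B ↦ C
    C ↦ B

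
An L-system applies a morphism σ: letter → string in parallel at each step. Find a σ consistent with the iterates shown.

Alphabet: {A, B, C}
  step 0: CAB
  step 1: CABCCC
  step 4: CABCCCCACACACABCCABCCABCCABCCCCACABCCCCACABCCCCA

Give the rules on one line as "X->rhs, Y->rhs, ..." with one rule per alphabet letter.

A->BC, B->CC, C->CA

  step 0 ⇒ step 1: CAB ⇒ CA·BC·CC
    A ↦ BC
    B ↦ CC
    C ↦ CA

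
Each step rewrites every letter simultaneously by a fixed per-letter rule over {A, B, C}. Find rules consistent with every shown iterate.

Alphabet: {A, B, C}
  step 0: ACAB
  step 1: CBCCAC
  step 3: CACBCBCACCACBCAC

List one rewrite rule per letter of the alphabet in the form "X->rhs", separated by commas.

  step 0 ⇒ step 1: ACAB ⇒ C·B·C·CAC
    A ↦ C
    B ↦ CAC
    C ↦ B

A->C, B->CAC, C->B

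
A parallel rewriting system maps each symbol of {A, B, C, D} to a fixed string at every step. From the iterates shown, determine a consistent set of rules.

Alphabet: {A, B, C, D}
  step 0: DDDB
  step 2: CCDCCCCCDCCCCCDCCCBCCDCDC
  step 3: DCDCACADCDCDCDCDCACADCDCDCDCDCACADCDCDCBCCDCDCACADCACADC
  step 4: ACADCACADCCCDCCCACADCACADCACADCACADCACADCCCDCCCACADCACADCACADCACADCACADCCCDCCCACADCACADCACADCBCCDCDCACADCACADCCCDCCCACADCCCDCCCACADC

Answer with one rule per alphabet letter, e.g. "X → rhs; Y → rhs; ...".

  step 3 ⇒ step 4: DCDCACADCDCDCDCDCACADCDCDCDCDCACADCDCDCBCCDCDCACADCACADC ⇒ ACA·DC·ACA·DC·CC·DC·CC·ACA·DC·ACA·DC·ACA·DC·ACA·DC·ACA·DC·CC·DC·CC·ACA·DC·ACA·DC·ACA·DC·ACA·DC·ACA·DC·CC·DC·CC·ACA·DC·ACA·DC·ACA·DC·BCC·DC·DC·ACA·DC·ACA·DC·CC·DC·CC·ACA·DC·CC·DC·CC·ACA·DC
    A ↦ CC
    B ↦ BCC
    C ↦ DC
    D ↦ ACA

A->CC, B->BCC, C->DC, D->ACA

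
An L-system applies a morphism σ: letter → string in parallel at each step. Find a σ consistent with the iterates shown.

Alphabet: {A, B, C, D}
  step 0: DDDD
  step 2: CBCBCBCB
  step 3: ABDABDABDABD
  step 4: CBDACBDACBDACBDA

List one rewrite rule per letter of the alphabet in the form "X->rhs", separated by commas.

A->CB, B->D, C->AB, D->A

  step 3 ⇒ step 4: ABDABDABDABD ⇒ CB·D·A·CB·D·A·CB·D·A·CB·D·A
    A ↦ CB
    B ↦ D
    D ↦ A
  step 2 ⇒ step 3: CBCBCBCB ⇒ AB·D·AB·D·AB·D·AB·D
    C ↦ AB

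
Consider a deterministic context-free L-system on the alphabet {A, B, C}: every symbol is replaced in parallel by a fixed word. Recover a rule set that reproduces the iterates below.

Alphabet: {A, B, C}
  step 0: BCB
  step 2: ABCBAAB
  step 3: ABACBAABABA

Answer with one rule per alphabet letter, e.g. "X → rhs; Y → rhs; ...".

  step 2 ⇒ step 3: ABCBAAB ⇒ AB·A·CB·A·AB·AB·A
    A ↦ AB
    B ↦ A
    C ↦ CB

A->AB, B->A, C->CB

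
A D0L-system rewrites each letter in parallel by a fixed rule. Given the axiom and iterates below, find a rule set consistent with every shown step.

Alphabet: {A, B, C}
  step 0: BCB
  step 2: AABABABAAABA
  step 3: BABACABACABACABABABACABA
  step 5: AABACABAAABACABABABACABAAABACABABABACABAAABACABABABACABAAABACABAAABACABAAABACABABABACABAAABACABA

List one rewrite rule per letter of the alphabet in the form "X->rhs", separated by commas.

  step 2 ⇒ step 3: AABABABAAABA ⇒ BA·BA·CA·BA·CA·BA·CA·BA·BA·BA·CA·BA
    A ↦ BA
    B ↦ CA
    C ↦ AA  (constrained at step 0)

A->BA, B->CA, C->AA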